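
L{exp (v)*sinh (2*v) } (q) 2/ ( (q - 1) ^2 - 4) 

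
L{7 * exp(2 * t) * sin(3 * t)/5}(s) 21/(5 * ((s - 2)^2 + 9))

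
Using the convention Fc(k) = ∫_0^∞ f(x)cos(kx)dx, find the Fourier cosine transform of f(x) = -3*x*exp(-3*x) 3*(k^2 - 9)/(k^2+9)^2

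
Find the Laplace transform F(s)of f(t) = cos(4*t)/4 s/(4*(s^2 + 16))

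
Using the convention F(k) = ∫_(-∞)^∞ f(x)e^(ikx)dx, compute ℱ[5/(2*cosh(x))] 5*pi/(2*cosh(pi*k/2))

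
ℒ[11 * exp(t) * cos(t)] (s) 11 * (s - 1)/((s - 1)^2 + 1)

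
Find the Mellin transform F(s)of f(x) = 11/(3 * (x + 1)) 11 * pi * csc(pi * s)/3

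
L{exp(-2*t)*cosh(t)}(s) (s + 2)/((s + 2)^2 - 1)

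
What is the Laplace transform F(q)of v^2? 2/q^3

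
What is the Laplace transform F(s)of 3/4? 3/(4*s)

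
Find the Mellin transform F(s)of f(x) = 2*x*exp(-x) 2*gamma(s + 1)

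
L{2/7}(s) 2/(7 * s)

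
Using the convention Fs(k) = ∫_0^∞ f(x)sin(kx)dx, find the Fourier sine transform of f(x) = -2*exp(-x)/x -2*atan(k)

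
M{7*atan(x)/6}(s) -7*pi*sec(pi*s/2)/(12*s)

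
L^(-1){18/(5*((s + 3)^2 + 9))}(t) 6*exp(-3*t)*sin(3*t)/5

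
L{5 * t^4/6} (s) 20/s^5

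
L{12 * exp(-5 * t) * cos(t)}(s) 12 * (s + 5)/((s + 5)^2 + 1)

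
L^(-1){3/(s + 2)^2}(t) 3*t*exp(-2*t)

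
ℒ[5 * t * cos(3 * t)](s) 5 * (s^2-9)/(s^2 + 9)^2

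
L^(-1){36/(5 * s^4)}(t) 6 * t^3/5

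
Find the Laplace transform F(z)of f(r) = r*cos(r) (z^2 - 1)/(z^2 + 1)^2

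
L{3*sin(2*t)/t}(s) 3*atan(2/s)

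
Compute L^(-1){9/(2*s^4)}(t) 3*t^3/4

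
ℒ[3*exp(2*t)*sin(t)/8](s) 3/(8*((s - 2)^2+1))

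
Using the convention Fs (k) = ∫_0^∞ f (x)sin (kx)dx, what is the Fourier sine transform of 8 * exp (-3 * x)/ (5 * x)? 8 * atan (k/3)/5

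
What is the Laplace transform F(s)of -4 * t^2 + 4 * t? 4/s^2 - 8/s^3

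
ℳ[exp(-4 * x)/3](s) gamma(s)/(3 * 4^s)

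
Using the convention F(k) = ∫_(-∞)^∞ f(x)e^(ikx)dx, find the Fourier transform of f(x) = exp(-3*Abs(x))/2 3/(k^2 + 9)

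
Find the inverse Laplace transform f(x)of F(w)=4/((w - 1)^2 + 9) 4*exp(x)*sin(3*x)/3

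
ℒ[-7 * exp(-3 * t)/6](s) -7/(6 * s+18)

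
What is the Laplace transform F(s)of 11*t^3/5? 66/(5*s^4)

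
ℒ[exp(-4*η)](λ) 1/(λ + 4)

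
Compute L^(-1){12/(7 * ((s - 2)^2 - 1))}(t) 12 * exp(2 * t) * sinh(t)/7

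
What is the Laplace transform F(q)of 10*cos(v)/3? 10*q/(3*(q^2+1))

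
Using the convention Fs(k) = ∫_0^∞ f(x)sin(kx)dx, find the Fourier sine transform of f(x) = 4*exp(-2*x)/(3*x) 4*atan(k/2)/3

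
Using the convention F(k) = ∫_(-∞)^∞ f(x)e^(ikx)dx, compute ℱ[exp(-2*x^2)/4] sqrt(2)*sqrt(pi)*exp(-k^2/8)/8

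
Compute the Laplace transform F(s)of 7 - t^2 7/s - 2/s^3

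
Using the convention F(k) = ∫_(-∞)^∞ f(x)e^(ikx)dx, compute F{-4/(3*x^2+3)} -4*pi*exp(-Abs(k))/3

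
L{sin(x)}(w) 1/(w^2 + 1)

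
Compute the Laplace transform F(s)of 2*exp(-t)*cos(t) 2*(s + 1)/((s + 1)^2 + 1)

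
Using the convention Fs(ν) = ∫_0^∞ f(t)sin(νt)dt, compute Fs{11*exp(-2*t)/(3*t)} 11*atan(ν/2)/3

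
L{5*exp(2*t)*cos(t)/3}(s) 5*(s - 2)/(3*((s - 2)^2 + 1))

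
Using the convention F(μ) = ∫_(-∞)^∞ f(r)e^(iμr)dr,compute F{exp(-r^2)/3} sqrt(pi) * exp(-μ^2/4)/3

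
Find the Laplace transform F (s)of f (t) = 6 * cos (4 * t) 6 * s/ (s^2 + 16)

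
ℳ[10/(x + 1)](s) 10*pi*csc(pi*s)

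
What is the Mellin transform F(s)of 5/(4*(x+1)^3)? 5*pi*(s - 2)*(s - 1)/(8*sin(pi*s))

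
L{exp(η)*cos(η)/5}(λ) (λ - 1)/(5*((λ - 1)^2 + 1))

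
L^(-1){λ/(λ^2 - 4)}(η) cosh(2*η)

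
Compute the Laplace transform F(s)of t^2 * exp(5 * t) 2/(s - 5)^3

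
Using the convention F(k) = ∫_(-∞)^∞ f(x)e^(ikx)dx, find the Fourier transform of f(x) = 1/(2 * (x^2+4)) pi * exp(-2 * Abs(k))/4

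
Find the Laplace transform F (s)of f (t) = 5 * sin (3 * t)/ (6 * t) 5 * atan (3/s)/6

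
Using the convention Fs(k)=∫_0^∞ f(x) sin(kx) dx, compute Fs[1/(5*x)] pi/10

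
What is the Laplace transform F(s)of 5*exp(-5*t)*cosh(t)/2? 5*(s+5)/(2*((s+5)^2 - 1))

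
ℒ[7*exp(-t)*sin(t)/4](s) 7/(4*((s+1)^2+1))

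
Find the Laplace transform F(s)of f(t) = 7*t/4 7/(4*s^2)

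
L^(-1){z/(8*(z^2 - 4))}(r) cosh(2*r)/8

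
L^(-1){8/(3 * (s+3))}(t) 8 * exp(-3 * t)/3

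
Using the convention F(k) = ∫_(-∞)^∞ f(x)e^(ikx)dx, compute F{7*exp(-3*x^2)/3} 7*sqrt(3)*sqrt(pi)*exp(-k^2/12)/9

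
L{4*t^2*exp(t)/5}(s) 8/(5*(s - 1)^3)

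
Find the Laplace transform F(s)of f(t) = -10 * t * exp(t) -10/(s - 1)^2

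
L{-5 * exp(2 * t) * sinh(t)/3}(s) -5/(3 * (s - 2)^2 - 3)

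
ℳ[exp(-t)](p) gamma(p)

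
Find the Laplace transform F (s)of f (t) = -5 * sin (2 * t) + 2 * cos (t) 2 * s/ (s^2 + 1) - 10/ (s^2 + 4)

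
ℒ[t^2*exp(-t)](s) 2/(s+1)^3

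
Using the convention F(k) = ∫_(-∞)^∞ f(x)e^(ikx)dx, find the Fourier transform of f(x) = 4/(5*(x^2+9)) 4*pi*exp(-3*Abs(k))/15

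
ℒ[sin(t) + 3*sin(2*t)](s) 1/(s^2 + 1) + 6/(s^2 + 4)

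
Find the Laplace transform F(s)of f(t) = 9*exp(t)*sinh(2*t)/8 9/(4*((s - 1)^2-4))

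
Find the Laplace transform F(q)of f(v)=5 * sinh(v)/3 5/(3 * (q^2 - 1))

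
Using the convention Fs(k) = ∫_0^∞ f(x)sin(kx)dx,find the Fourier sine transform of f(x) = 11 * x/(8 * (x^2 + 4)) 11 * pi * exp(-2 * k)/16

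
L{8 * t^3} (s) 48/s^4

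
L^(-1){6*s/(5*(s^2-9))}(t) 6*cosh(3*t)/5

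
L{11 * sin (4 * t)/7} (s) 44/ (7 * (s^2 + 16))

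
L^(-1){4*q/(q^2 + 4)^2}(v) v*sin(2*v)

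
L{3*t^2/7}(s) 6/(7*s^3)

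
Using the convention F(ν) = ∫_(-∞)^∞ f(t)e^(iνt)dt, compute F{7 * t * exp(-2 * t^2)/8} 7 * sqrt(2) * I * sqrt(pi) * ν * exp(-ν^2/8)/64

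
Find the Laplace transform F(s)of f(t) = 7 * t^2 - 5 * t 14/s^3 - 5/s^2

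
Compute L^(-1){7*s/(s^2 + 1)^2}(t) 7*t*sin(t)/2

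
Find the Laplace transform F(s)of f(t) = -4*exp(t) -4/(s - 1)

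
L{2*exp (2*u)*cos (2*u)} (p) 2*(p - 2)/ ( (p - 2)^2 + 4)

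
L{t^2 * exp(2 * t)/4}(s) 1/(2 * (s - 2)^3)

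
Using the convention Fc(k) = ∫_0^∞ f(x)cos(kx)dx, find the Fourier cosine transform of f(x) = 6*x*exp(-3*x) 6*(9 - k^2)/(k^2 + 9)^2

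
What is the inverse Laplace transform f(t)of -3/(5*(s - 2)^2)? -3*t*exp(2*t)/5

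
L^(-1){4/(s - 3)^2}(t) 4 * t * exp(3 * t)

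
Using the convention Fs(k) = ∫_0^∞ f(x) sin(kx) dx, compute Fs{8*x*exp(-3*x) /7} 48*k/(7*(k^2 + 9) ^2) 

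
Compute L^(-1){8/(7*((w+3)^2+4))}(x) 4*exp(-3*x)*sin(2*x)/7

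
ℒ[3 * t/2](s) 3/(2 * s^2) 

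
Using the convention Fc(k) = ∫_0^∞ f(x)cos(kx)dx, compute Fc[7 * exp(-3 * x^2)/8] 7 * sqrt(3) * sqrt(pi) * exp(-k^2/12)/48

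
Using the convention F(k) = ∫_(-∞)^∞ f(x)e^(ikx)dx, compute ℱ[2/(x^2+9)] 2*pi*exp(-3*Abs(k))/3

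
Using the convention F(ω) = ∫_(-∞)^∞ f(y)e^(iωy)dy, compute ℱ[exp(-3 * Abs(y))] 6/(ω^2 + 9)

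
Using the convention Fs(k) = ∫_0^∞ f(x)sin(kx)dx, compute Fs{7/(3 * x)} 7 * pi/6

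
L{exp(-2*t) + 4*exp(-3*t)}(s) 4/(s + 3) + 1/(s + 2)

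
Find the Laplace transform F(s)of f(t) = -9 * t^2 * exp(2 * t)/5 -18/(5 * (s - 2)^3)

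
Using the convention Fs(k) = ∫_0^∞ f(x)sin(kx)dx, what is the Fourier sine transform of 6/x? 3 * pi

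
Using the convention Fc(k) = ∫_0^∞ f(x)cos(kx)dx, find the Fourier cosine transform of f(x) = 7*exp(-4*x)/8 7/(2*(k^2 + 16))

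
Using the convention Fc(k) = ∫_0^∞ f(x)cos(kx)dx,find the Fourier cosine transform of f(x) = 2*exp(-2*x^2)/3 sqrt(2)*sqrt(pi)*exp(-k^2/8)/6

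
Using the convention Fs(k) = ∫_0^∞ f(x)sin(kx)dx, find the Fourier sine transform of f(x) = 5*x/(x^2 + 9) 5*pi*exp(-3*k)/2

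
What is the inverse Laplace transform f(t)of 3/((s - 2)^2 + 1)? 3 * exp(2 * t) * sin(t)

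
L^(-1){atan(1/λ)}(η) sin(η)/η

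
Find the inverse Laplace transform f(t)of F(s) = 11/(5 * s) 11/5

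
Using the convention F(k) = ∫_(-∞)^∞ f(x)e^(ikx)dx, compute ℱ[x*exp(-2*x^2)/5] sqrt(2)*I*sqrt(pi)*k*exp(-k^2/8)/40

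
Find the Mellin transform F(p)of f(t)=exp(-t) gamma(p)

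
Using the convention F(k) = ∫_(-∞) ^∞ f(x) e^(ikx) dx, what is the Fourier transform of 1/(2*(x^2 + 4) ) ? pi*exp(-2*Abs(k) ) /4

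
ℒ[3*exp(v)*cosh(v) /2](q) 3*(q - 1) /(2*q*(q - 2) ) 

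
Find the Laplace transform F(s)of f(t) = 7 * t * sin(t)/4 7 * s/(2 * (s^2 + 1)^2)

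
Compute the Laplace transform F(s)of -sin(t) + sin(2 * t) 2/(s^2 + 4) - 1/(s^2 + 1)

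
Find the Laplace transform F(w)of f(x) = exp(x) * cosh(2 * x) (w - 1)/((w - 1)^2 - 4)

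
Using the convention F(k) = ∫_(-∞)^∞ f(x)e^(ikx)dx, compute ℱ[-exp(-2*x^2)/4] -sqrt(2)*sqrt(pi)*exp(-k^2/8)/8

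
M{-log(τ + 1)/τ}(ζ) pi*csc(pi*ζ)/(ζ - 1)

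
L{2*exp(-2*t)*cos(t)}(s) 2*(s + 2)/((s + 2)^2 + 1)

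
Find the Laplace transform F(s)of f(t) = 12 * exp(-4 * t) 12/(s + 4)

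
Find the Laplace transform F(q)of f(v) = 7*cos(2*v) 7*q/(q^2 + 4)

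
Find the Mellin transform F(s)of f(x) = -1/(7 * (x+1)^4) pi * (s - 3) * (s - 2) * (s - 1)/(42 * sin(pi * s))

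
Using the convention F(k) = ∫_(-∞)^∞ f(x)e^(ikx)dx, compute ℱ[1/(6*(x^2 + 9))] pi*exp(-3*Abs(k))/18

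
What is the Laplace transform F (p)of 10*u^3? 60/p^4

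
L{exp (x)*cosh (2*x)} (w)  (w - 1)/ ( (w - 1)^2 - 4)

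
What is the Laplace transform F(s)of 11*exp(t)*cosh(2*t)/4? 11*(s - 1)/(4*((s - 1)^2 - 4))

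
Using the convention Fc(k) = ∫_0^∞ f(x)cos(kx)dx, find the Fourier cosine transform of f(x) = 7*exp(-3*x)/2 21/(2*(k^2 + 9))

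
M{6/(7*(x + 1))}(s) 6*pi*csc(pi*s)/7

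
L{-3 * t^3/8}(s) -9/(4 * s^4)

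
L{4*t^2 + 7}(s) 7/s + 8/s^3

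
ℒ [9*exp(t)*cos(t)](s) 9*(s - 1) /((s - 1) ^2+1) 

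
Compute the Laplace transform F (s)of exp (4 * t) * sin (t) 1/ ( (s - 4)^2 + 1)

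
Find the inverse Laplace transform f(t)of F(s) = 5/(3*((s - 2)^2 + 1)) 5*exp(2*t)*sin(t)/3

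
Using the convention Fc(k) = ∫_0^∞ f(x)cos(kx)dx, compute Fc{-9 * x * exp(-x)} 9 * (k^2 - 1)/(k^2 + 1)^2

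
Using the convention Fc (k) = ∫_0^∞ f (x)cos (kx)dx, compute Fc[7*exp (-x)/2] 7/ (2*(k^2 + 1))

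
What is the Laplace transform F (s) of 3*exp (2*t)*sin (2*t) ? 6/ ( (s - 2) ^2+4) 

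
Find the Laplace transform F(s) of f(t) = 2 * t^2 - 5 4/s^3 - 5/s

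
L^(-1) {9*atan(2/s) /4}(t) 9*sin(2*t) /(4*t) 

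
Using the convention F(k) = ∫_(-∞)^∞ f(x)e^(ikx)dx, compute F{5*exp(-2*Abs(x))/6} 10/(3*(k^2 + 4))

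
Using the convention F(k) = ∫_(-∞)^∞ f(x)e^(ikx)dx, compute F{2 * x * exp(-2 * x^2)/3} sqrt(2) * I * sqrt(pi) * k * exp(-k^2/8)/12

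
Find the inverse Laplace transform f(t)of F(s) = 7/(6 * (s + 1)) 7 * exp(-t)/6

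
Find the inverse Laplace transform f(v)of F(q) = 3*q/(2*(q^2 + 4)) 3*cos(2*v)/2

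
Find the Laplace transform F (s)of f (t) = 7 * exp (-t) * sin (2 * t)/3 14/ (3 * ( (s+1)^2+4))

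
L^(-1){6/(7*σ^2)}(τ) 6*τ/7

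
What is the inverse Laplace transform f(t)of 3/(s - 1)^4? t^3*exp(t)/2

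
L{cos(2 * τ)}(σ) σ/(σ^2 + 4)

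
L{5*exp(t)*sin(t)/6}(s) 5/(6*((s - 1)^2 + 1))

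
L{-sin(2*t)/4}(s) -1/(2*s^2 + 8)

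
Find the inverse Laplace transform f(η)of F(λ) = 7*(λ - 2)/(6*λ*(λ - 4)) 7*exp(2*η)*cosh(2*η)/6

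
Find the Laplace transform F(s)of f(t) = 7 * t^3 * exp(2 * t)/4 21/(2 * (s - 2)^4)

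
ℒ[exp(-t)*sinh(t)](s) 1/(s*(s + 2))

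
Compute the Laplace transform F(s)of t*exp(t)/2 1/(2*(s - 1)^2)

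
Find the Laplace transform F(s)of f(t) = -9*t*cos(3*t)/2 9*(9 - s^2)/(2*(s^2 + 9)^2)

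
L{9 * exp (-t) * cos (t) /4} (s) 9 * (s + 1) / (4 * ( (s + 1) ^2 + 1) ) 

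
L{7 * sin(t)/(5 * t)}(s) 7 * atan(1/s)/5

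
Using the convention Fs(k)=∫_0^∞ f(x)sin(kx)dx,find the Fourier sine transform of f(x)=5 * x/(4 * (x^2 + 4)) 5 * pi * exp(-2 * k)/8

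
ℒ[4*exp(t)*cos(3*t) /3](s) 4*(s - 1) /(3*((s - 1) ^2+9) ) 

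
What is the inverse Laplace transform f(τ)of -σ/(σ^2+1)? -cos(τ)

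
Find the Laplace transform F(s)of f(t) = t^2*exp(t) 2/(s - 1)^3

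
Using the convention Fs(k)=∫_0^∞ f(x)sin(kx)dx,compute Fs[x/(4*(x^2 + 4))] pi*exp(-2*k)/8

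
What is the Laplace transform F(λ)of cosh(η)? λ/(λ^2 - 1)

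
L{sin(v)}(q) 1/(q^2+1)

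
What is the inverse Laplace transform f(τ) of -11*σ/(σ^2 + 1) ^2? -11*τ*sin(τ) /2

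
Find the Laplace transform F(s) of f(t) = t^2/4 1/(2*s^3) 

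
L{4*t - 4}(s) 4/s^2 - 4/s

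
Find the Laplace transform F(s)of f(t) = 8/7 8/(7 * s)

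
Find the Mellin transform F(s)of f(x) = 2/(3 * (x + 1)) 2 * pi * csc(pi * s)/3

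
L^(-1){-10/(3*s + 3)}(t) -10*exp(-t)/3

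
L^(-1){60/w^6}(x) x^5/2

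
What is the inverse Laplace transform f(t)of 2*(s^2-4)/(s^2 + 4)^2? 2*t*cos(2*t)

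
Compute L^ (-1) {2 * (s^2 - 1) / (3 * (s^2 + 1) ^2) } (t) 2 * t * cos (t) /3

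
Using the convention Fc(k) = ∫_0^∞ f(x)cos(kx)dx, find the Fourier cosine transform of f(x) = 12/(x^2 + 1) 6 * pi * exp(-k)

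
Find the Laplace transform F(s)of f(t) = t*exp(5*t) (s - 5)^(-2)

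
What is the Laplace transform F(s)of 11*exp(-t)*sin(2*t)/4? 11/(2*((s+1)^2+4))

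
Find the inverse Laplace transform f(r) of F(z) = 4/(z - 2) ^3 2*r^2*exp(2*r) 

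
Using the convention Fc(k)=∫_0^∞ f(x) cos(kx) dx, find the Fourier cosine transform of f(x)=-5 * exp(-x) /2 -5/(2 * k^2 + 2) 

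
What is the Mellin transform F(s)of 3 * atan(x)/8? -3 * pi * sec(pi * s/2)/(16 * s)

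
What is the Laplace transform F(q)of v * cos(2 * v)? (q^2 - 4)/(q^2 + 4)^2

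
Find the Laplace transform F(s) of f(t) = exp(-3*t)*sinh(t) 1/((s + 3) ^2 - 1) 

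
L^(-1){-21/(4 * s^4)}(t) -7 * t^3/8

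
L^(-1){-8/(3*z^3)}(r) -4*r^2/3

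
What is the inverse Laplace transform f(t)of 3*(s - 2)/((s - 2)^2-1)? 3*exp(2*t)*cosh(t)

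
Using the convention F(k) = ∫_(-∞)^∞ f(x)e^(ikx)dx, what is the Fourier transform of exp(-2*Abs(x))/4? 1/(k^2 + 4)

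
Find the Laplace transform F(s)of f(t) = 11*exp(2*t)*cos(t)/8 11*(s - 2)/(8*((s - 2)^2 + 1))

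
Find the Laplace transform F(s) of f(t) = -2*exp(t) -2/(s - 1) 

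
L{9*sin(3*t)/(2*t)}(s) 9*atan(3/s)/2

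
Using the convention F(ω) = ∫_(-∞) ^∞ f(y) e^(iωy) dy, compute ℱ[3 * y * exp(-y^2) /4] 3 * I * sqrt(pi) * ω * exp(-ω^2/4) /8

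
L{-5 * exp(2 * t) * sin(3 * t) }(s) -15/((s - 2) ^2 + 9) 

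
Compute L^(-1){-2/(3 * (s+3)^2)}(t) -2 * t * exp(-3 * t)/3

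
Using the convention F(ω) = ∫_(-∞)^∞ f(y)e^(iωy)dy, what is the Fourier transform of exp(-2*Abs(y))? 4/(ω^2 + 4)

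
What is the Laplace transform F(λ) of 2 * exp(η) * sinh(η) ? 2/(λ * (λ - 2) ) 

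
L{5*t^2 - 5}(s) 10/s^3 - 5/s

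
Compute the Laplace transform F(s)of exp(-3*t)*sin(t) 1/((s+3)^2+1)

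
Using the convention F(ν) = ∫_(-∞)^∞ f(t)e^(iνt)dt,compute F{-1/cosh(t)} -pi/cosh(pi*ν/2)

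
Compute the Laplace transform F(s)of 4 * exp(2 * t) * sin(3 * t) 12/((s - 2)^2 + 9)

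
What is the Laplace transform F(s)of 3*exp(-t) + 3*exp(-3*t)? 3/(s + 3) + 3/(s + 1)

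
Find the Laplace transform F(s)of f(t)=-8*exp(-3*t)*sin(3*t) -24/((s + 3)^2 + 9)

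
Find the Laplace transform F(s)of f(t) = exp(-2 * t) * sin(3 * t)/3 1/((s+2)^2+9)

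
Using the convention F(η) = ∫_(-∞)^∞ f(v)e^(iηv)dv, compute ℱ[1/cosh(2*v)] pi/(2*cosh(pi*η/4))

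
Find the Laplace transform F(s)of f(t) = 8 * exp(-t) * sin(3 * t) 24/((s + 1)^2 + 9)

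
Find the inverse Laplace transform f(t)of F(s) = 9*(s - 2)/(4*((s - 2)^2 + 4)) 9*exp(2*t)*cos(2*t)/4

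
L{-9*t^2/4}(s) -9/(2*s^3)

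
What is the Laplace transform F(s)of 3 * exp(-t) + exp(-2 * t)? 3/(s + 1) + 1/(s + 2)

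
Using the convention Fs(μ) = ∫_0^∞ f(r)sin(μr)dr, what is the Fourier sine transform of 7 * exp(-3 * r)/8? 7 * μ/(8 * (μ^2 + 9))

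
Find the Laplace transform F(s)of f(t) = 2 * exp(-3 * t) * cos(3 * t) 2 * (s + 3)/((s + 3)^2 + 9)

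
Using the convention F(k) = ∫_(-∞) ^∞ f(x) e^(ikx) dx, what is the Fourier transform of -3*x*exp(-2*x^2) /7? -3*sqrt(2)*I*sqrt(pi)*k*exp(-k^2/8) /56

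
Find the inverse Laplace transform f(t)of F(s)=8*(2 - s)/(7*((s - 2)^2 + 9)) -8*exp(2*t)*cos(3*t)/7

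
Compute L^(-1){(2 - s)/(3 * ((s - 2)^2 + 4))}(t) -exp(2 * t) * cos(2 * t)/3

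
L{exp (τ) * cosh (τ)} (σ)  (σ - 1)/ (σ * (σ - 2))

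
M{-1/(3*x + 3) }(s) -pi*csc(pi*s) /3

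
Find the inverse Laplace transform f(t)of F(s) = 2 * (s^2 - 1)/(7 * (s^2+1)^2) 2 * t * cos(t)/7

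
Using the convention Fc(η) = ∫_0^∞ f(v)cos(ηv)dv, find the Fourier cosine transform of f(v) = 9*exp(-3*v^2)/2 3*sqrt(3)*sqrt(pi)*exp(-η^2/12)/4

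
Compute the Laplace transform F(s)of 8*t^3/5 48/(5*s^4)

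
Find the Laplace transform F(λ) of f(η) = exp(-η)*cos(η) (λ + 1) /((λ + 1) ^2 + 1) 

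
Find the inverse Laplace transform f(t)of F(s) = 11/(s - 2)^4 11 * t^3 * exp(2 * t)/6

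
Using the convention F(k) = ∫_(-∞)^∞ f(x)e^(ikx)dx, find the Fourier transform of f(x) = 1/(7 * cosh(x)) pi/(7 * cosh(pi * k/2))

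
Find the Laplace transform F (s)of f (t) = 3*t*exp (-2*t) 3/ (s + 2)^2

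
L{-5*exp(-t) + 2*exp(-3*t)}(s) 2/(s + 3) - 5/(s + 1)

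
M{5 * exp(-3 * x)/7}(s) 5 * gamma(s)/(7 * 3^s)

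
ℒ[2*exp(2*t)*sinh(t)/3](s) 2/(3*((s - 2)^2-1))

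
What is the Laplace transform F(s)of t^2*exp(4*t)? 2/(s - 4)^3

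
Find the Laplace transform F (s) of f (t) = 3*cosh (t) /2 3*s/ (2*(s^2 - 1) ) 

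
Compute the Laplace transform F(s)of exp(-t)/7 1/(7*(s + 1))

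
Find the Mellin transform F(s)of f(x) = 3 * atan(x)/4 -3 * pi * sec(pi * s/2)/(8 * s)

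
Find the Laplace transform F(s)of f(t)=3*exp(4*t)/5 3/(5*(s - 4))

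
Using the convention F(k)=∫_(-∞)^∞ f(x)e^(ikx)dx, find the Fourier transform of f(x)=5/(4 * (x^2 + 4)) 5 * pi * exp(-2 * Abs(k))/8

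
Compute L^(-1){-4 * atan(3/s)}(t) -4 * sin(3 * t)/t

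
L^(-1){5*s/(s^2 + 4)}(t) 5*cos(2*t)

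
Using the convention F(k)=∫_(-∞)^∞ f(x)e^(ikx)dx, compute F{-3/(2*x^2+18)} -pi*exp(-3*Abs(k))/2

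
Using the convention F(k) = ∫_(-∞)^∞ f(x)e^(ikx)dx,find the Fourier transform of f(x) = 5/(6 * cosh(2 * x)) 5 * pi/(12 * cosh(pi * k/4))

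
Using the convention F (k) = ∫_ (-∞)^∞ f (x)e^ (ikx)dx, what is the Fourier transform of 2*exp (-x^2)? 2*sqrt (pi)*exp (-k^2/4)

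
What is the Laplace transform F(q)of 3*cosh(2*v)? 3*q/(q^2 - 4)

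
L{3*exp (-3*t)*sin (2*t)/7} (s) 6/ (7*( (s + 3)^2 + 4))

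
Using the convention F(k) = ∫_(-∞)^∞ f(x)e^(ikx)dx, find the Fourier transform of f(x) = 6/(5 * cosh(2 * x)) 3 * pi/(5 * cosh(pi * k/4))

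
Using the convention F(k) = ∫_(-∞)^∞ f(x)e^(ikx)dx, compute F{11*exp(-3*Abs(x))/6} 11/(k^2 + 9)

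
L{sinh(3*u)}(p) 3/(p^2 - 9)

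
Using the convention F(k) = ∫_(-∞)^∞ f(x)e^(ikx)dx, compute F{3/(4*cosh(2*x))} 3*pi/(8*cosh(pi*k/4))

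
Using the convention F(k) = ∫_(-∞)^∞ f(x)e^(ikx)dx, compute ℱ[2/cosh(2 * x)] pi/cosh(pi * k/4)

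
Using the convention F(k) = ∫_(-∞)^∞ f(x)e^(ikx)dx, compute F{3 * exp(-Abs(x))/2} 3/(k^2 + 1)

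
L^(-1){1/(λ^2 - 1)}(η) sinh(η)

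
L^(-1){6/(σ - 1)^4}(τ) τ^3*exp(τ)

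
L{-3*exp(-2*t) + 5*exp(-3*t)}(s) 5/(s + 3) - 3/(s + 2)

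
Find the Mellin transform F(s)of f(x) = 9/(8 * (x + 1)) 9 * pi * csc(pi * s)/8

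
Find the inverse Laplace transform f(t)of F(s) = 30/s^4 5*t^3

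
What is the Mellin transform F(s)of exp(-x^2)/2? gamma(s/2)/4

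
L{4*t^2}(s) 8/s^3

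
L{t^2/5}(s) 2/(5 * s^3)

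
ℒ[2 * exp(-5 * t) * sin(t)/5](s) 2/(5 * ((s + 5)^2 + 1))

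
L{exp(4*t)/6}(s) 1/(6*(s - 4))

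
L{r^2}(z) 2/z^3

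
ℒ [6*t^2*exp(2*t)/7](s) 12/(7*(s - 2)^3)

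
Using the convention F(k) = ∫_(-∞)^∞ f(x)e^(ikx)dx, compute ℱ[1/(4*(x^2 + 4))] pi*exp(-2*Abs(k))/8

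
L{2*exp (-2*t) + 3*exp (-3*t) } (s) 2/ (s + 2) + 3/ (s + 3) 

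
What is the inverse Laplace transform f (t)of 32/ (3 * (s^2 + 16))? 8 * sin (4 * t)/3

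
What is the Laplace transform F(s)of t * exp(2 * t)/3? 1/(3 * (s - 2)^2)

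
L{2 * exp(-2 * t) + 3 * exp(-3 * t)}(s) 3/(s + 3) + 2/(s + 2)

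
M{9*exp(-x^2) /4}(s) 9*gamma(s/2) /8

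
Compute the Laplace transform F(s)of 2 2/s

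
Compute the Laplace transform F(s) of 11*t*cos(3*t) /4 11*(s^2 - 9) /(4*(s^2 + 9) ^2) 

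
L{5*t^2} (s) 10/s^3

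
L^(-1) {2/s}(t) 2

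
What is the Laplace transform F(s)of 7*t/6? 7/(6*s^2)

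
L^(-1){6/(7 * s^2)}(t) 6 * t/7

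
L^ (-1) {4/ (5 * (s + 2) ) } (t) 4 * exp (-2 * t) /5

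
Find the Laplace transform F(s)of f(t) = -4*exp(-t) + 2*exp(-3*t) 2/(s + 3) - 4/(s + 1)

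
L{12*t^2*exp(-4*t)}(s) 24/(s + 4)^3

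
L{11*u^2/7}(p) 22/(7*p^3)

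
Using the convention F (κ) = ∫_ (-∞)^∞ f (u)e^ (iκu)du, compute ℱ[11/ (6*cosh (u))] 11*pi/ (6*cosh (pi*κ/2))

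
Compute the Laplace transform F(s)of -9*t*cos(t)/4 9*(1 - s^2)/(4*(s^2 + 1)^2)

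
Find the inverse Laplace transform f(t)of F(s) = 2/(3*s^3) t^2/3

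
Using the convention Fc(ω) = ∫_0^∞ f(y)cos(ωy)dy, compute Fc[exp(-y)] 1/(ω^2+1)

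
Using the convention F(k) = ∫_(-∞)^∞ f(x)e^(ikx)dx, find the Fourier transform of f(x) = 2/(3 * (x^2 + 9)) 2 * pi * exp(-3 * Abs(k))/9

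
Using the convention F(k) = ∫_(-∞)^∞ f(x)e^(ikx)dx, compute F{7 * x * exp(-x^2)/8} 7 * I * sqrt(pi) * k * exp(-k^2/4)/16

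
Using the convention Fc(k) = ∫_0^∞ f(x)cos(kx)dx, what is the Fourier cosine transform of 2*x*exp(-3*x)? 2*(9 - k^2)/(k^2 + 9)^2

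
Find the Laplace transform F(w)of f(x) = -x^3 -6/w^4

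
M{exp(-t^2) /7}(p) gamma(p/2) /14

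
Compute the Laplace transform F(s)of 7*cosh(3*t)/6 7*s/(6*(s^2 - 9))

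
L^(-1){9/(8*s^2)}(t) 9*t/8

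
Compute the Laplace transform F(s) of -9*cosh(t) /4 -9*s/(4*s^2 - 4) 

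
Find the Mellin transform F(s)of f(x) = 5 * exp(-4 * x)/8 5 * gamma(s)/(8 * 2^(2 * s))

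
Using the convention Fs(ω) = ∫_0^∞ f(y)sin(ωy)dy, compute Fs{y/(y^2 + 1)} pi*exp(-ω)/2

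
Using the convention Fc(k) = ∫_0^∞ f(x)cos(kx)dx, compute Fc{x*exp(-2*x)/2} (4 - k^2)/(2*(k^2 + 4)^2)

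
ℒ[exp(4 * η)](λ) 1/(λ - 4) 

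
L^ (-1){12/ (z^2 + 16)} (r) 3*sin (4*r)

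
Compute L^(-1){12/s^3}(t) 6*t^2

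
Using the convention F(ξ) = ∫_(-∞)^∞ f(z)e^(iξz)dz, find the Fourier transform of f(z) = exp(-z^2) sqrt(pi)*exp(-ξ^2/4)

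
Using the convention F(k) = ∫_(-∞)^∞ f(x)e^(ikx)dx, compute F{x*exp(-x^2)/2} I*sqrt(pi)*k*exp(-k^2/4)/4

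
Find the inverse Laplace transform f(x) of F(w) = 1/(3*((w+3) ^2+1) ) exp(-3*x)*sin(x) /3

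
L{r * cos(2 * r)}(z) (z^2-4)/(z^2 + 4)^2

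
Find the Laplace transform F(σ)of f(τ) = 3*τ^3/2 9/σ^4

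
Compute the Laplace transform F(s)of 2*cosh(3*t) 2*s/(s^2 - 9)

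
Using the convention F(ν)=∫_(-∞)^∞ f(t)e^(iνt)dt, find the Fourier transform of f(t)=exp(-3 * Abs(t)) 6/(ν^2 + 9)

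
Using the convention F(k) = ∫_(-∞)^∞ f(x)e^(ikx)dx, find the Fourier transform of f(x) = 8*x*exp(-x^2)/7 4*I*sqrt(pi)*k*exp(-k^2/4)/7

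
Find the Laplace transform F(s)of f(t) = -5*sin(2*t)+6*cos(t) 6*s/(s^2+1) - 10/(s^2+4)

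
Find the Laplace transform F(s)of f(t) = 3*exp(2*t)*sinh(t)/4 3/(4*((s - 2)^2 - 1))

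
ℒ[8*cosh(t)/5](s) 8*s/(5*(s^2 - 1))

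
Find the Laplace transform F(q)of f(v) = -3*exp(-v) -3/(q + 1)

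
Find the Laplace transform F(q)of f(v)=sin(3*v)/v atan(3/q)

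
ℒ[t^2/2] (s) s^(-3)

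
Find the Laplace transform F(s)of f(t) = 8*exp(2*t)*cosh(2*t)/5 8*(s - 2)/(5*s*(s - 4))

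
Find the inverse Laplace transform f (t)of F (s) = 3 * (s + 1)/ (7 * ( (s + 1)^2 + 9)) 3 * exp (-t) * cos (3 * t)/7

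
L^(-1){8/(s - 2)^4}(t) 4*t^3*exp(2*t)/3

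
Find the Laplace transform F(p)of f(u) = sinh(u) 1/(p^2 - 1)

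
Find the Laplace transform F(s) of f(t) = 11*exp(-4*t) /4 11/(4*(s + 4) ) 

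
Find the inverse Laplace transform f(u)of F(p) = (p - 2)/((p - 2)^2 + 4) exp(2*u)*cos(2*u)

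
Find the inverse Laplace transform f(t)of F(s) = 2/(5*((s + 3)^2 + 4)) exp(-3*t)*sin(2*t)/5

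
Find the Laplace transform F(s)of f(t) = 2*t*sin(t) 4*s/(s^2 + 1)^2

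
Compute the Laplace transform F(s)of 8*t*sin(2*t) 32*s/(s^2 + 4)^2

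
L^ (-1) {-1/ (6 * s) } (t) -1/6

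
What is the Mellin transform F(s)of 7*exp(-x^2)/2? 7*gamma(s/2)/4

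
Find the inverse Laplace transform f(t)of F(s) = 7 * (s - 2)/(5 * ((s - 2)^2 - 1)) 7 * exp(2 * t) * cosh(t)/5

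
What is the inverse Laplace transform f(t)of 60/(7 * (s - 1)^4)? 10 * t^3 * exp(t)/7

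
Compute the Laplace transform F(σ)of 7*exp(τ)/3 7/(3*(σ - 1))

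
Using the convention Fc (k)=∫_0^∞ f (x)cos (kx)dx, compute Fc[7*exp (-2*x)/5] 14/ (5*(k^2 + 4))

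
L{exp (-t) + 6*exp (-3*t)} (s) 6/ (s + 3) + 1/ (s + 1)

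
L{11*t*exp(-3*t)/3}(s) 11/(3*(s + 3)^2)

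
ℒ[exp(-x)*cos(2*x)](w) (w + 1)/((w + 1)^2 + 4)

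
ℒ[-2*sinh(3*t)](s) -6/(s^2 - 9)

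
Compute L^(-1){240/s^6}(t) 2*t^5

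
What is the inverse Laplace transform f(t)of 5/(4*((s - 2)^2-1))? 5*exp(2*t)*sinh(t)/4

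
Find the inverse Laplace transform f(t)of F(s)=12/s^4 2 * t^3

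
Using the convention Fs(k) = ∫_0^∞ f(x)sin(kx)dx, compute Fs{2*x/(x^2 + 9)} pi*exp(-3*k)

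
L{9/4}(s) 9/(4*s)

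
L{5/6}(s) 5/(6*s)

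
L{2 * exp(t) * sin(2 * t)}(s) 4/((s - 1)^2 + 4)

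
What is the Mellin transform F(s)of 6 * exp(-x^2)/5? 3 * gamma(s/2)/5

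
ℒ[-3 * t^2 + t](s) s^(-2) - 6/s^3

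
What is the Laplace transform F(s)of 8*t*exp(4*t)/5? 8/(5*(s - 4)^2)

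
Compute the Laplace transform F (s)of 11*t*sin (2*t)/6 22*s/ (3*(s^2 + 4)^2)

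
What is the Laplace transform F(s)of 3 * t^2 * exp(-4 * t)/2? 3/(s + 4)^3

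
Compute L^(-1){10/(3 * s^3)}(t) 5 * t^2/3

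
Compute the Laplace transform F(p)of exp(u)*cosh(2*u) (p - 1)/((p - 1)^2 - 4)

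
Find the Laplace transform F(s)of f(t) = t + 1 1/s + s^(-2)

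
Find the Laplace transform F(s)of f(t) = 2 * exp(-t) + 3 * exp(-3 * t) 2/(s + 1) + 3/(s + 3)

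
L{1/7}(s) 1/(7 * s)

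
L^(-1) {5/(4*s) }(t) 5/4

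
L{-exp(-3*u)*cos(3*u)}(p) (-p - 3)/((p+3)^2+9)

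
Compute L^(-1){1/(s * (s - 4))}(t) exp(2 * t) * sinh(2 * t)/2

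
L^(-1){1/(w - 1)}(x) exp(x)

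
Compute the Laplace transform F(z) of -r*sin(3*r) -6*z/(z^2 + 9) ^2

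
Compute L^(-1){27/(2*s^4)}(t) 9*t^3/4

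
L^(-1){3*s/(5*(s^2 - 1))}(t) 3*cosh(t)/5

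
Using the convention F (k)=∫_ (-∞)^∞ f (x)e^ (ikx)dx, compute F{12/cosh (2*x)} 6*pi/cosh (pi*k/4)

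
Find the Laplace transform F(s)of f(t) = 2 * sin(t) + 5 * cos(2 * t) 5 * s/(s^2 + 4) + 2/(s^2 + 1)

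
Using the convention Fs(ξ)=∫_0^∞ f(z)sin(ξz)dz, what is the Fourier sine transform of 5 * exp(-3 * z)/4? 5 * ξ/(4 * (ξ^2 + 9))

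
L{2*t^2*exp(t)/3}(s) 4/(3*(s - 1)^3)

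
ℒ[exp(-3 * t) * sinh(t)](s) 1/((s+3) ^2 - 1) 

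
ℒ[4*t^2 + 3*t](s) 3/s^2 + 8/s^3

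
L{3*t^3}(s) 18/s^4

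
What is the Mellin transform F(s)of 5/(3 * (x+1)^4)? 5 * gamma(s) * gamma(4 - s)/18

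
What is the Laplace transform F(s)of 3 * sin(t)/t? 3 * atan(1/s)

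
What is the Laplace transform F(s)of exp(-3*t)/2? 1/(2*(s + 3))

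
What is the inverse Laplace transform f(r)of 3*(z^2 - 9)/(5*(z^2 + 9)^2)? 3*r*cos(3*r)/5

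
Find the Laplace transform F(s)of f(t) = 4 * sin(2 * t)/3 8/(3 * (s^2+4))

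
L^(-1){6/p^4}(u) u^3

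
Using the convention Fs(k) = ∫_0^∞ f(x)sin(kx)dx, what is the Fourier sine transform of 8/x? 4*pi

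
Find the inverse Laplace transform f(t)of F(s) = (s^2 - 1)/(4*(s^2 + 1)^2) t*cos(t)/4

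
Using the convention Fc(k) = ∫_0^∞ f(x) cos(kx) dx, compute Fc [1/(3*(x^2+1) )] pi*exp(-k) /6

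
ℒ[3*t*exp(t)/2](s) 3/(2*(s - 1)^2)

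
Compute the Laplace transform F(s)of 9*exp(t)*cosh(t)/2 9*(s - 1)/(2*s*(s - 2))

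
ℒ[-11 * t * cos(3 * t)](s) 11 * (9 - s^2) /(s^2 + 9) ^2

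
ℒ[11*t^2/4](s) 11/ (2*s^3)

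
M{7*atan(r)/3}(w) -7*pi*sec(pi*w/2)/(6*w)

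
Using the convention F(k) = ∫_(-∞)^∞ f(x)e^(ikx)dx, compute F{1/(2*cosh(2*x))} pi/(4*cosh(pi*k/4))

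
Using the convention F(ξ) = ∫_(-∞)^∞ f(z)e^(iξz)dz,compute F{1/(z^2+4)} pi * exp(-2 * Abs(ξ))/2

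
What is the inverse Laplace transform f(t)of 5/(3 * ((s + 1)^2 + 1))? 5 * exp(-t) * sin(t)/3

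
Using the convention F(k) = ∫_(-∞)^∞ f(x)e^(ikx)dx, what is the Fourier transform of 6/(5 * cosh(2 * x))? 3 * pi/(5 * cosh(pi * k/4))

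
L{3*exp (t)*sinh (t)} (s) 3/ (s*(s - 2))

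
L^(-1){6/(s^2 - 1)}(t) 6*sinh(t)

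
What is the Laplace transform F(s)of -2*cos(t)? -2*s/(s^2 + 1)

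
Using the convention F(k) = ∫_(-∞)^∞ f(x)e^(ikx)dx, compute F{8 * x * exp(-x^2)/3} 4 * I * sqrt(pi) * k * exp(-k^2/4)/3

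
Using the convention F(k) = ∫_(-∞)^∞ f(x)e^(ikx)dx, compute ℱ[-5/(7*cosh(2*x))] -5*pi/(14*cosh(pi*k/4))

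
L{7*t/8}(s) 7/(8*s^2)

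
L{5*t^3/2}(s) 15/s^4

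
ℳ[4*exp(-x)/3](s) 4*gamma(s)/3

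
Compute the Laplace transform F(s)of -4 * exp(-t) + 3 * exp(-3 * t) 3/(s + 3) - 4/(s + 1)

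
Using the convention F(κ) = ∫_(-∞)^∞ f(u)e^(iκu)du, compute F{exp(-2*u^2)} sqrt(2)*sqrt(pi)*exp(-κ^2/8)/2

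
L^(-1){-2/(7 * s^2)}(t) -2 * t/7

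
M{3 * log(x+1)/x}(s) -3 * pi * csc(pi * s)/(s - 1)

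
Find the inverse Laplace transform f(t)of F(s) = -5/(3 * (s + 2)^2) -5 * t * exp(-2 * t)/3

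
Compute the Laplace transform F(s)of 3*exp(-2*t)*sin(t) 3/((s + 2)^2 + 1)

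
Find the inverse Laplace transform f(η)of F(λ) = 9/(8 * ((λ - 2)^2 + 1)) 9 * exp(2 * η) * sin(η)/8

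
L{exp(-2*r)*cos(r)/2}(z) (z + 2)/(2*((z + 2)^2 + 1))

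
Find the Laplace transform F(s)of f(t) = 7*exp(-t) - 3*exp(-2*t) 7/(s+1) - 3/(s+2)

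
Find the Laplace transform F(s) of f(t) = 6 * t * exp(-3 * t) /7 6/(7 * (s + 3) ^2) 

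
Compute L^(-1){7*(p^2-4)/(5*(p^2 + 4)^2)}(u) 7*u*cos(2*u)/5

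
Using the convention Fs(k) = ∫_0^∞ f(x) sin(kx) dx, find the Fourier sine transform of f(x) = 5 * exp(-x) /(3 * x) 5 * atan(k) /3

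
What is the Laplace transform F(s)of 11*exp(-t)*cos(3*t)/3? 11*(s+1)/(3*((s+1)^2+9))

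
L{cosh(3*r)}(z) z/(z^2 - 9)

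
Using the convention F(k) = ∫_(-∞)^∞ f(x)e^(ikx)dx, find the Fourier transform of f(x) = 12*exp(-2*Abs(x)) 48/(k^2+4)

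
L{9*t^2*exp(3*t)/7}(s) 18/(7*(s - 3)^3)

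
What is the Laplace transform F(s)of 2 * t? 2/s^2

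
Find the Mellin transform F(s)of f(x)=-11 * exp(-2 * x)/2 -11 * gamma(s)/(2 * 2^s)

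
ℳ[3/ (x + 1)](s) 3*pi*csc (pi*s)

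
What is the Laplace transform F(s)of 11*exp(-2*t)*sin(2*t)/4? 11/(2*((s + 2)^2 + 4))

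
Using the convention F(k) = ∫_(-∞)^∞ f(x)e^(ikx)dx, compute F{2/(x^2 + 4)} pi*exp(-2*Abs(k))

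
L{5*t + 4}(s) 4/s + 5/s^2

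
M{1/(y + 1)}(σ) pi * csc(pi * σ)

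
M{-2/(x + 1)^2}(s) 2*pi*(s - 1)/sin(pi*s)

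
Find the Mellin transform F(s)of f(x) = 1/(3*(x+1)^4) gamma(s)*gamma(4 - s)/18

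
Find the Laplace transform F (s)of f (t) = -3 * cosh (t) -3 * s/ (s^2-1)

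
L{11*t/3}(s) 11/(3*s^2)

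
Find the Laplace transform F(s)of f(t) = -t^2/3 -2/(3 * s^3)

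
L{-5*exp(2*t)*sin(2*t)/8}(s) -5/(4*(s - 2)^2 + 16)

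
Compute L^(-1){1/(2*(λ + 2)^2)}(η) η*exp(-2*η)/2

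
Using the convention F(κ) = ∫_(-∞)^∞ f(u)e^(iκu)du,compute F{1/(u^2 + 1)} pi*exp(-Abs(κ))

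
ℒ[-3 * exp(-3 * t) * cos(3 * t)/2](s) 3 * (-s - 3)/(2 * ((s + 3)^2 + 9))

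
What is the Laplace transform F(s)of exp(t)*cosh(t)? (s - 1)/(s*(s - 2))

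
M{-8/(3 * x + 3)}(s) -8 * pi * csc(pi * s)/3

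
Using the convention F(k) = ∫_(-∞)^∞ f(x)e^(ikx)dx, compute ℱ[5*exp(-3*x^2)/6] 5*sqrt(3)*sqrt(pi)*exp(-k^2/12)/18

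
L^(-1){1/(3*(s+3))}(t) exp(-3*t)/3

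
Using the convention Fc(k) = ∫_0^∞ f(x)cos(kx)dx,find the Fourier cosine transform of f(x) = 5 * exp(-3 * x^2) 5 * sqrt(3) * sqrt(pi) * exp(-k^2/12)/6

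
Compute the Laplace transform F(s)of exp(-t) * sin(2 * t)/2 1/((s + 1)^2 + 4)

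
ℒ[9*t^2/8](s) 9/(4*s^3)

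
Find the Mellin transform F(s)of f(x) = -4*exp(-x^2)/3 -2*gamma(s/2)/3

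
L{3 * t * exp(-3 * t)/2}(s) 3/(2 * (s + 3)^2)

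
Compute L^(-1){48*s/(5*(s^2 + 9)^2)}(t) 8*t*sin(3*t)/5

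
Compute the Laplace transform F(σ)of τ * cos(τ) (σ^2-1)/(σ^2 + 1)^2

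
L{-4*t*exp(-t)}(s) -4/(s + 1)^2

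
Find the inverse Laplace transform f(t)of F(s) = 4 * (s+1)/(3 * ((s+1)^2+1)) 4 * exp(-t) * cos(t)/3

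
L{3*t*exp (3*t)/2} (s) 3/ (2*(s - 3)^2)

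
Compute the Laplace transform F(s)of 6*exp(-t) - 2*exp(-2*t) 6/(s+1) - 2/(s+2)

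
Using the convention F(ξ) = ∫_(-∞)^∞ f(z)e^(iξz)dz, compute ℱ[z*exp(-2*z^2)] sqrt(2)*I*sqrt(pi)*ξ*exp(-ξ^2/8)/8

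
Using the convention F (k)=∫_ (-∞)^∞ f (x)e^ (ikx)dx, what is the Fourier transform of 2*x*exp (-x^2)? I*sqrt (pi)*k*exp (-k^2/4)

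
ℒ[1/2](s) 1/(2 * s)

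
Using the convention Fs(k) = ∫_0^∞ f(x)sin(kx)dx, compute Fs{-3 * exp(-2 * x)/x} -3 * atan(k/2)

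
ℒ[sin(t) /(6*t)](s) atan(1/s) /6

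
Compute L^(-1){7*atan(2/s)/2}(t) 7*sin(2*t)/(2*t)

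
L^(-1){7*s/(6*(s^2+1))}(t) 7*cos(t)/6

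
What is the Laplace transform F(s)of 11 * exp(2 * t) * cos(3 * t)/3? 11 * (s - 2)/(3 * ((s - 2)^2 + 9))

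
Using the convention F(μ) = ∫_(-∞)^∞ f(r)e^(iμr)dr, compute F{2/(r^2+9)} 2 * pi * exp(-3 * Abs(μ))/3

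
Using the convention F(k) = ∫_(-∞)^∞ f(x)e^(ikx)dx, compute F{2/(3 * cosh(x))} 2 * pi/(3 * cosh(pi * k/2))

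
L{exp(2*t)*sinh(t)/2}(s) 1/(2*((s - 2)^2 - 1))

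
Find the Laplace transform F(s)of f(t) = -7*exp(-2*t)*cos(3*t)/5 7*(-s - 2)/(5*((s + 2)^2 + 9))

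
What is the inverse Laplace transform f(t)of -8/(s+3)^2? -8*t*exp(-3*t)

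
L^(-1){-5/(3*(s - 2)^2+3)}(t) -5*exp(2*t)*sin(t)/3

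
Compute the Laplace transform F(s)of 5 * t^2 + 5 5/s + 10/s^3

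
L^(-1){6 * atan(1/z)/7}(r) 6 * sin(r)/(7 * r)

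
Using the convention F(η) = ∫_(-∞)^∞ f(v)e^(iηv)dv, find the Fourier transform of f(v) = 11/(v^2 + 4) 11*pi*exp(-2*Abs(η))/2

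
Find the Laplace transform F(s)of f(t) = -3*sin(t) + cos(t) s/(s^2 + 1) - 3/(s^2 + 1)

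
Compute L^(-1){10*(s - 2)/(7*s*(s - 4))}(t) 10*exp(2*t)*cosh(2*t)/7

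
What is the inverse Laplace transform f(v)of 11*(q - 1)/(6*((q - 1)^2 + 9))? 11*exp(v)*cos(3*v)/6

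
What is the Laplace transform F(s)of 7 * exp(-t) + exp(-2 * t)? 7/(s + 1) + 1/(s + 2)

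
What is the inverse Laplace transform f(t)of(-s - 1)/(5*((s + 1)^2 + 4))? -exp(-t)*cos(2*t)/5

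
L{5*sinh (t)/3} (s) 5/ (3*(s^2 - 1))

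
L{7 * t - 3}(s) 7/s^2 - 3/s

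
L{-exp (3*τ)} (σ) -1/ (σ - 3)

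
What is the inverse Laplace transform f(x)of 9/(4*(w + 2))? 9*exp(-2*x)/4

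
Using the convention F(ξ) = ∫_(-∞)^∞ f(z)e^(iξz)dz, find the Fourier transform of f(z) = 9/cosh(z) 9 * pi/cosh(pi * ξ/2)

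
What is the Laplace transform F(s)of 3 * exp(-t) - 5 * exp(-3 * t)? 3/(s + 1) - 5/(s + 3)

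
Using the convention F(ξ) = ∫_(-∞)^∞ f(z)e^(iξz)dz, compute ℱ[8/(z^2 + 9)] 8 * pi * exp(-3 * Abs(ξ))/3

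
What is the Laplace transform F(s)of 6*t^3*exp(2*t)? 36/(s - 2)^4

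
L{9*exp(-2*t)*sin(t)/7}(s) 9/(7*((s + 2)^2 + 1))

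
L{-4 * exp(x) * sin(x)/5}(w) -4/(5 * (w - 1)^2+5)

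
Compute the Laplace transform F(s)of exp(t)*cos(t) (s - 1)/((s - 1)^2+1)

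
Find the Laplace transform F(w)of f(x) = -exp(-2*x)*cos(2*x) (-w - 2)/((w + 2)^2 + 4)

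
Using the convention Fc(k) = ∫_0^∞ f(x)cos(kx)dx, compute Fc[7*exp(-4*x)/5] 28/(5*(k^2+16))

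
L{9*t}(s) 9/s^2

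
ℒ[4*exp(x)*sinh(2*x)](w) 8/((w - 1)^2 - 4)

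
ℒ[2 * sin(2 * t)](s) 4/(s^2 + 4)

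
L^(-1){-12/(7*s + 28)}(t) -12*exp(-4*t)/7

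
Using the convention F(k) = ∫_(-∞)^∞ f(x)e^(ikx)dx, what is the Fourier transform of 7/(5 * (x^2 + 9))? 7 * pi * exp(-3 * Abs(k))/15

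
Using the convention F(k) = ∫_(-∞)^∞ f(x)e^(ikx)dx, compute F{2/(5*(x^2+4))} pi*exp(-2*Abs(k))/5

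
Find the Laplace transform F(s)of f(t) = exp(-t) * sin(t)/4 1/(4 * ((s + 1)^2 + 1))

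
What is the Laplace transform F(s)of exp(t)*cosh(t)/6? (s - 1)/(6*s*(s - 2))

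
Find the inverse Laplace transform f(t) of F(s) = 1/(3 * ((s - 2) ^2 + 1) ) exp(2 * t) * sin(t) /3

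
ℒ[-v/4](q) -1/(4*q^2)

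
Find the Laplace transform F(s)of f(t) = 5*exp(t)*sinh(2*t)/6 5/(3*((s - 1)^2 - 4))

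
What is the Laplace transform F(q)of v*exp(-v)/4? 1/(4*(q + 1)^2)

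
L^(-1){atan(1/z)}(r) sin(r)/r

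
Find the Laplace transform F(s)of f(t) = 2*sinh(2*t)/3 4/(3*(s^2 - 4))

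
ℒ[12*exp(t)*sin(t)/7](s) 12/(7*((s - 1)^2+1))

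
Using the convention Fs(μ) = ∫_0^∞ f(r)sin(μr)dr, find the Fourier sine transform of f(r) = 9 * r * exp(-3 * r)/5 54 * μ/(5 * (μ^2 + 9)^2)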